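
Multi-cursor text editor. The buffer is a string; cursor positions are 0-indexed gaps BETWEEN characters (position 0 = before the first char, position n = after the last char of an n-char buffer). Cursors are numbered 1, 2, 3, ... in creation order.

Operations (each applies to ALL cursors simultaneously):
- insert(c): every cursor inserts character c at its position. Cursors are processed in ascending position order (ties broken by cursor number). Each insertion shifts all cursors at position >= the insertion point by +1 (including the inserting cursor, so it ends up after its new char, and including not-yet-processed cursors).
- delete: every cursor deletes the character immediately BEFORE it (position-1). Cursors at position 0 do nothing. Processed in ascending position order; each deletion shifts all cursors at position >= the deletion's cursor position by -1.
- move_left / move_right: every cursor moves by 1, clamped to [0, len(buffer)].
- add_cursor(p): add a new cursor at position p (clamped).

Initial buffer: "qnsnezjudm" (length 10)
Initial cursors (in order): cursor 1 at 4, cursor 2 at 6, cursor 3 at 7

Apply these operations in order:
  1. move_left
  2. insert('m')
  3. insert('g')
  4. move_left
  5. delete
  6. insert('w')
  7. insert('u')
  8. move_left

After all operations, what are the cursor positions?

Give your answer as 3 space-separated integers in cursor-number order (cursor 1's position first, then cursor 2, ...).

Answer: 4 9 13

Derivation:
After op 1 (move_left): buffer="qnsnezjudm" (len 10), cursors c1@3 c2@5 c3@6, authorship ..........
After op 2 (insert('m')): buffer="qnsmnemzmjudm" (len 13), cursors c1@4 c2@7 c3@9, authorship ...1..2.3....
After op 3 (insert('g')): buffer="qnsmgnemgzmgjudm" (len 16), cursors c1@5 c2@9 c3@12, authorship ...11..22.33....
After op 4 (move_left): buffer="qnsmgnemgzmgjudm" (len 16), cursors c1@4 c2@8 c3@11, authorship ...11..22.33....
After op 5 (delete): buffer="qnsgnegzgjudm" (len 13), cursors c1@3 c2@6 c3@8, authorship ...1..2.3....
After op 6 (insert('w')): buffer="qnswgnewgzwgjudm" (len 16), cursors c1@4 c2@8 c3@11, authorship ...11..22.33....
After op 7 (insert('u')): buffer="qnswugnewugzwugjudm" (len 19), cursors c1@5 c2@10 c3@14, authorship ...111..222.333....
After op 8 (move_left): buffer="qnswugnewugzwugjudm" (len 19), cursors c1@4 c2@9 c3@13, authorship ...111..222.333....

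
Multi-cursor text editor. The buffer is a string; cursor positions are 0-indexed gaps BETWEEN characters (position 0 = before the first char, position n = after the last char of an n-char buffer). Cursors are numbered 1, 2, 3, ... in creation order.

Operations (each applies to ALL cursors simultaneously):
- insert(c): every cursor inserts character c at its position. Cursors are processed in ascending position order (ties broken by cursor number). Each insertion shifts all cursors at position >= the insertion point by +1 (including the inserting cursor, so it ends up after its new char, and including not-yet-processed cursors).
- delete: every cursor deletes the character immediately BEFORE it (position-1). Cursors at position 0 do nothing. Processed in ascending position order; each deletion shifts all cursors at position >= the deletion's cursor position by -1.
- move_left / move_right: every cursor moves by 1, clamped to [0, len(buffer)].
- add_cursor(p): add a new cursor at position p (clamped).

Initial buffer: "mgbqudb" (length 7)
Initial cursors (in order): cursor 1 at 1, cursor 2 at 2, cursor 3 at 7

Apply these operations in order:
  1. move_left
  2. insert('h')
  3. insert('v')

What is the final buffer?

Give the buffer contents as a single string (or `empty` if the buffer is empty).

Answer: hvmhvgbqudhvb

Derivation:
After op 1 (move_left): buffer="mgbqudb" (len 7), cursors c1@0 c2@1 c3@6, authorship .......
After op 2 (insert('h')): buffer="hmhgbqudhb" (len 10), cursors c1@1 c2@3 c3@9, authorship 1.2.....3.
After op 3 (insert('v')): buffer="hvmhvgbqudhvb" (len 13), cursors c1@2 c2@5 c3@12, authorship 11.22.....33.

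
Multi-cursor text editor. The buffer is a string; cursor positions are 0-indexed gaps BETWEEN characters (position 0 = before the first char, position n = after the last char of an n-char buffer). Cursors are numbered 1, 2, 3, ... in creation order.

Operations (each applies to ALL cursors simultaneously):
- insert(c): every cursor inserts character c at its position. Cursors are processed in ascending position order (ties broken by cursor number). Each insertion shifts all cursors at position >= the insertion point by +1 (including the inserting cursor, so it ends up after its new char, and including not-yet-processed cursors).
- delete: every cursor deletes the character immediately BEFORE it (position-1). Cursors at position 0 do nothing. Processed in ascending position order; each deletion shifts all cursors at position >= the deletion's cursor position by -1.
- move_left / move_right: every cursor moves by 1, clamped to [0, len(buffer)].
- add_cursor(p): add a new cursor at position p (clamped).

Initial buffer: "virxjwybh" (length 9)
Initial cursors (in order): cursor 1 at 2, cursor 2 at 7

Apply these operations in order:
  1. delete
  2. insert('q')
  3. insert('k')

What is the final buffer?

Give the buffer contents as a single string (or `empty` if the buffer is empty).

After op 1 (delete): buffer="vrxjwbh" (len 7), cursors c1@1 c2@5, authorship .......
After op 2 (insert('q')): buffer="vqrxjwqbh" (len 9), cursors c1@2 c2@7, authorship .1....2..
After op 3 (insert('k')): buffer="vqkrxjwqkbh" (len 11), cursors c1@3 c2@9, authorship .11....22..

Answer: vqkrxjwqkbh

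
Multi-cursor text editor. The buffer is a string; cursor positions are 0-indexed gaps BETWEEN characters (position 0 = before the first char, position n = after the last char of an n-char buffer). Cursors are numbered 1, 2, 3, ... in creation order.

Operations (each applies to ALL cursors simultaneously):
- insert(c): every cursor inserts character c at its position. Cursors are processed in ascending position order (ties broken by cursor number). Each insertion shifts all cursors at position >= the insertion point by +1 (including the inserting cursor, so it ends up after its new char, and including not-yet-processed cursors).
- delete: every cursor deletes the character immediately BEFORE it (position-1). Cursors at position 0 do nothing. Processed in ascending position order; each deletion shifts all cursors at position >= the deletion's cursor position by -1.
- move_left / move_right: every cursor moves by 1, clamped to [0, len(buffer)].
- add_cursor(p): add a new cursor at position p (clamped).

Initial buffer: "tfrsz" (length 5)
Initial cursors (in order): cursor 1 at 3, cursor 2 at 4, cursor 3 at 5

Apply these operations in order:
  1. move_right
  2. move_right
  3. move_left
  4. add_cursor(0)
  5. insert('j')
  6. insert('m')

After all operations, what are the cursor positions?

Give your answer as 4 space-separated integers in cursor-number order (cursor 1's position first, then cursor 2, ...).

After op 1 (move_right): buffer="tfrsz" (len 5), cursors c1@4 c2@5 c3@5, authorship .....
After op 2 (move_right): buffer="tfrsz" (len 5), cursors c1@5 c2@5 c3@5, authorship .....
After op 3 (move_left): buffer="tfrsz" (len 5), cursors c1@4 c2@4 c3@4, authorship .....
After op 4 (add_cursor(0)): buffer="tfrsz" (len 5), cursors c4@0 c1@4 c2@4 c3@4, authorship .....
After op 5 (insert('j')): buffer="jtfrsjjjz" (len 9), cursors c4@1 c1@8 c2@8 c3@8, authorship 4....123.
After op 6 (insert('m')): buffer="jmtfrsjjjmmmz" (len 13), cursors c4@2 c1@12 c2@12 c3@12, authorship 44....123123.

Answer: 12 12 12 2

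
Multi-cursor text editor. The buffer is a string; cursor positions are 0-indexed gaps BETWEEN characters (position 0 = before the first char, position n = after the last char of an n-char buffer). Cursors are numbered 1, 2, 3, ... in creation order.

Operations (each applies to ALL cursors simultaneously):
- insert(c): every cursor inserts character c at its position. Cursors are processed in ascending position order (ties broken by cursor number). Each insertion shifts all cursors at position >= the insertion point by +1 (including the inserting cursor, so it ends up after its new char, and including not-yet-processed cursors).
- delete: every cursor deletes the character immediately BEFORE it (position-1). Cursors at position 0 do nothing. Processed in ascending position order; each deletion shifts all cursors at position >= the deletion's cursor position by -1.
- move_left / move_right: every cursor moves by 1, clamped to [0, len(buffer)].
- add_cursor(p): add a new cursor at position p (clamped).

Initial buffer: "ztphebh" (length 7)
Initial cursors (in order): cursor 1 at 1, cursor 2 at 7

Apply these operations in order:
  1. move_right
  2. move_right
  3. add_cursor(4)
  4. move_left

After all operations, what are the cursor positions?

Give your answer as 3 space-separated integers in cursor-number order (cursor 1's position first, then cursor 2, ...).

After op 1 (move_right): buffer="ztphebh" (len 7), cursors c1@2 c2@7, authorship .......
After op 2 (move_right): buffer="ztphebh" (len 7), cursors c1@3 c2@7, authorship .......
After op 3 (add_cursor(4)): buffer="ztphebh" (len 7), cursors c1@3 c3@4 c2@7, authorship .......
After op 4 (move_left): buffer="ztphebh" (len 7), cursors c1@2 c3@3 c2@6, authorship .......

Answer: 2 6 3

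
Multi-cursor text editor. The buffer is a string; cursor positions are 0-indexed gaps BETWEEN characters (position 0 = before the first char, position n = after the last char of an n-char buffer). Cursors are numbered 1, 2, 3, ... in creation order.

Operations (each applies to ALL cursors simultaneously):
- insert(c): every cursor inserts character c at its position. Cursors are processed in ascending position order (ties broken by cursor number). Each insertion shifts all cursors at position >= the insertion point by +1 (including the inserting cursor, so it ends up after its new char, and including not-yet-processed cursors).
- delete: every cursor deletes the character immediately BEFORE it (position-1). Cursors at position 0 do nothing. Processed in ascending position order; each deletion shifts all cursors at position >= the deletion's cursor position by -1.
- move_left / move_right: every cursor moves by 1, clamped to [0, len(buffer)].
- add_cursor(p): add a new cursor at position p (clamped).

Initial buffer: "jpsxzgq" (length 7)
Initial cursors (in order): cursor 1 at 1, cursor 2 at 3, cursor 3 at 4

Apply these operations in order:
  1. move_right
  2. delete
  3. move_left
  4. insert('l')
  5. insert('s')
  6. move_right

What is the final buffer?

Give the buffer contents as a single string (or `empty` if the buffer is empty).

After op 1 (move_right): buffer="jpsxzgq" (len 7), cursors c1@2 c2@4 c3@5, authorship .......
After op 2 (delete): buffer="jsgq" (len 4), cursors c1@1 c2@2 c3@2, authorship ....
After op 3 (move_left): buffer="jsgq" (len 4), cursors c1@0 c2@1 c3@1, authorship ....
After op 4 (insert('l')): buffer="ljllsgq" (len 7), cursors c1@1 c2@4 c3@4, authorship 1.23...
After op 5 (insert('s')): buffer="lsjllsssgq" (len 10), cursors c1@2 c2@7 c3@7, authorship 11.2323...
After op 6 (move_right): buffer="lsjllsssgq" (len 10), cursors c1@3 c2@8 c3@8, authorship 11.2323...

Answer: lsjllsssgq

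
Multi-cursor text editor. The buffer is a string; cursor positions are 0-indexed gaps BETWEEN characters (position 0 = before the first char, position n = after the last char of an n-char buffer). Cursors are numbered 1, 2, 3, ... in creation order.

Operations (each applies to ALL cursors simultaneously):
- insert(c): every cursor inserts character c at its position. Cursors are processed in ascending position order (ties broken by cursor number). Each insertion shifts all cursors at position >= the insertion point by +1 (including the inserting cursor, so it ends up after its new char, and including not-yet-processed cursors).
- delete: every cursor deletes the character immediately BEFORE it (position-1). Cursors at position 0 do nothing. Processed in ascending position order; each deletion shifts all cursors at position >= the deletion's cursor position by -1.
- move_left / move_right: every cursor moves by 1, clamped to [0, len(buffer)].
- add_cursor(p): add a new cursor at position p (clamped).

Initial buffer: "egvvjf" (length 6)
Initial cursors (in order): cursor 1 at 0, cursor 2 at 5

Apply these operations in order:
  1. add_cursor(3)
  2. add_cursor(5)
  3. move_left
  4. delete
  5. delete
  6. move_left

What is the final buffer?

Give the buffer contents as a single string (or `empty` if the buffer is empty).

Answer: jf

Derivation:
After op 1 (add_cursor(3)): buffer="egvvjf" (len 6), cursors c1@0 c3@3 c2@5, authorship ......
After op 2 (add_cursor(5)): buffer="egvvjf" (len 6), cursors c1@0 c3@3 c2@5 c4@5, authorship ......
After op 3 (move_left): buffer="egvvjf" (len 6), cursors c1@0 c3@2 c2@4 c4@4, authorship ......
After op 4 (delete): buffer="ejf" (len 3), cursors c1@0 c2@1 c3@1 c4@1, authorship ...
After op 5 (delete): buffer="jf" (len 2), cursors c1@0 c2@0 c3@0 c4@0, authorship ..
After op 6 (move_left): buffer="jf" (len 2), cursors c1@0 c2@0 c3@0 c4@0, authorship ..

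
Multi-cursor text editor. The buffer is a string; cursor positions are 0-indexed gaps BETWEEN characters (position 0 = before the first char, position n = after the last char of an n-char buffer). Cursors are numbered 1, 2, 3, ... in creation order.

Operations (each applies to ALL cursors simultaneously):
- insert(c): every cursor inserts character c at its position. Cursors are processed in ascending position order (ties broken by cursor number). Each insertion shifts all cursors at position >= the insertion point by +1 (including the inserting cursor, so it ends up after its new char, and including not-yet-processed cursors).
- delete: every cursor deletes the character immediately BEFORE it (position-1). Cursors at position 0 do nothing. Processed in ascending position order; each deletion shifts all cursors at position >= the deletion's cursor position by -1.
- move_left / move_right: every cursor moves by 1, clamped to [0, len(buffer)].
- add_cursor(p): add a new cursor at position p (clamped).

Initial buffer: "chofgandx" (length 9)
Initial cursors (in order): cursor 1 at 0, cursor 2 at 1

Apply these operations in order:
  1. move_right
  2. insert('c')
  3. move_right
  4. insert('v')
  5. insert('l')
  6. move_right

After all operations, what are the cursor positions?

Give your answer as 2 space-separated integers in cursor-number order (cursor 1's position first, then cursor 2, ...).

Answer: 6 10

Derivation:
After op 1 (move_right): buffer="chofgandx" (len 9), cursors c1@1 c2@2, authorship .........
After op 2 (insert('c')): buffer="cchcofgandx" (len 11), cursors c1@2 c2@4, authorship .1.2.......
After op 3 (move_right): buffer="cchcofgandx" (len 11), cursors c1@3 c2@5, authorship .1.2.......
After op 4 (insert('v')): buffer="cchvcovfgandx" (len 13), cursors c1@4 c2@7, authorship .1.12.2......
After op 5 (insert('l')): buffer="cchvlcovlfgandx" (len 15), cursors c1@5 c2@9, authorship .1.112.22......
After op 6 (move_right): buffer="cchvlcovlfgandx" (len 15), cursors c1@6 c2@10, authorship .1.112.22......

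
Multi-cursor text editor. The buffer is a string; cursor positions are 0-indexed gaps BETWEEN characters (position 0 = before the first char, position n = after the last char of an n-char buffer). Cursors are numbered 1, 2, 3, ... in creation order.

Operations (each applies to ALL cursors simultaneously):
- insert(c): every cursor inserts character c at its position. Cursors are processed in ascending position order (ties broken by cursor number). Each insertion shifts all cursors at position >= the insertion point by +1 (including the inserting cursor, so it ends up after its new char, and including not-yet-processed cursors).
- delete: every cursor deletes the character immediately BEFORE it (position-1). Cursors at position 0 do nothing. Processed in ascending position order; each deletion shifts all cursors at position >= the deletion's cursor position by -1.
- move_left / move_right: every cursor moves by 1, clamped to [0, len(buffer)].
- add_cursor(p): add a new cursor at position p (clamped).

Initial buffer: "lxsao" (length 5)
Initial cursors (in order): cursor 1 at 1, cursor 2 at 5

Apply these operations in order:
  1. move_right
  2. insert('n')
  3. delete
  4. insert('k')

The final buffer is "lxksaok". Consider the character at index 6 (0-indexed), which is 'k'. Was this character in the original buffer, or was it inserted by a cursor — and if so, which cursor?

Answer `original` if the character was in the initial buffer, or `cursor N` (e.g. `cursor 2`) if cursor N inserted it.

After op 1 (move_right): buffer="lxsao" (len 5), cursors c1@2 c2@5, authorship .....
After op 2 (insert('n')): buffer="lxnsaon" (len 7), cursors c1@3 c2@7, authorship ..1...2
After op 3 (delete): buffer="lxsao" (len 5), cursors c1@2 c2@5, authorship .....
After op 4 (insert('k')): buffer="lxksaok" (len 7), cursors c1@3 c2@7, authorship ..1...2
Authorship (.=original, N=cursor N): . . 1 . . . 2
Index 6: author = 2

Answer: cursor 2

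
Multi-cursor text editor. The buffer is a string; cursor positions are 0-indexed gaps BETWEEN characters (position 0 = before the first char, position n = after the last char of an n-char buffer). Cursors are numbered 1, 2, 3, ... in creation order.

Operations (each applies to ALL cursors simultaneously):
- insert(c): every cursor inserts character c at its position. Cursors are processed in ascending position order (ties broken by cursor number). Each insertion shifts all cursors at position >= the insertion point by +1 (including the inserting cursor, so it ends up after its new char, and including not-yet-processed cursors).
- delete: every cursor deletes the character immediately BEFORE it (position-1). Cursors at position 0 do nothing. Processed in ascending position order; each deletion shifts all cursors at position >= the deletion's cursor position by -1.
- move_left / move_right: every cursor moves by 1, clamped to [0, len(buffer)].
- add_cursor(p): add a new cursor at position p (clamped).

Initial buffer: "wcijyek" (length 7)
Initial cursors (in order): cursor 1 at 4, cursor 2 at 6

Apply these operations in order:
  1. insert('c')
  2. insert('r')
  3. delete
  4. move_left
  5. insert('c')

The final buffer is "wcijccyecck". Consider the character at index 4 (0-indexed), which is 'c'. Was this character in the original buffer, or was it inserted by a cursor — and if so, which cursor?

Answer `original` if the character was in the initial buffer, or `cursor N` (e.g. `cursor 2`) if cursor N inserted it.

Answer: cursor 1

Derivation:
After op 1 (insert('c')): buffer="wcijcyeck" (len 9), cursors c1@5 c2@8, authorship ....1..2.
After op 2 (insert('r')): buffer="wcijcryecrk" (len 11), cursors c1@6 c2@10, authorship ....11..22.
After op 3 (delete): buffer="wcijcyeck" (len 9), cursors c1@5 c2@8, authorship ....1..2.
After op 4 (move_left): buffer="wcijcyeck" (len 9), cursors c1@4 c2@7, authorship ....1..2.
After op 5 (insert('c')): buffer="wcijccyecck" (len 11), cursors c1@5 c2@9, authorship ....11..22.
Authorship (.=original, N=cursor N): . . . . 1 1 . . 2 2 .
Index 4: author = 1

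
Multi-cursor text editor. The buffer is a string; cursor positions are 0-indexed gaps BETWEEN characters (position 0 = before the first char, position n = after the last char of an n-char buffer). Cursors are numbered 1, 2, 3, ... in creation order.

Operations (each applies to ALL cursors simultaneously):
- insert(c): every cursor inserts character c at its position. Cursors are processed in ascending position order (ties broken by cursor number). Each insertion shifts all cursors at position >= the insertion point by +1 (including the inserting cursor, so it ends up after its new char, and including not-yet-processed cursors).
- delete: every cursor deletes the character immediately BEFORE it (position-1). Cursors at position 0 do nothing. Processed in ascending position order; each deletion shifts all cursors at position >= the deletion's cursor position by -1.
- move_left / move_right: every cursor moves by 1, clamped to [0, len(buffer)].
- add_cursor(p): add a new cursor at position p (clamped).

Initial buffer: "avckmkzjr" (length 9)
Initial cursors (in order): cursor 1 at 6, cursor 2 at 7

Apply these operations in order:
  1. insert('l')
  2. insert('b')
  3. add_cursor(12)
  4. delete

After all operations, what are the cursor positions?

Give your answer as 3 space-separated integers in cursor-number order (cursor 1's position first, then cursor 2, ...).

After op 1 (insert('l')): buffer="avckmklzljr" (len 11), cursors c1@7 c2@9, authorship ......1.2..
After op 2 (insert('b')): buffer="avckmklbzlbjr" (len 13), cursors c1@8 c2@11, authorship ......11.22..
After op 3 (add_cursor(12)): buffer="avckmklbzlbjr" (len 13), cursors c1@8 c2@11 c3@12, authorship ......11.22..
After op 4 (delete): buffer="avckmklzlr" (len 10), cursors c1@7 c2@9 c3@9, authorship ......1.2.

Answer: 7 9 9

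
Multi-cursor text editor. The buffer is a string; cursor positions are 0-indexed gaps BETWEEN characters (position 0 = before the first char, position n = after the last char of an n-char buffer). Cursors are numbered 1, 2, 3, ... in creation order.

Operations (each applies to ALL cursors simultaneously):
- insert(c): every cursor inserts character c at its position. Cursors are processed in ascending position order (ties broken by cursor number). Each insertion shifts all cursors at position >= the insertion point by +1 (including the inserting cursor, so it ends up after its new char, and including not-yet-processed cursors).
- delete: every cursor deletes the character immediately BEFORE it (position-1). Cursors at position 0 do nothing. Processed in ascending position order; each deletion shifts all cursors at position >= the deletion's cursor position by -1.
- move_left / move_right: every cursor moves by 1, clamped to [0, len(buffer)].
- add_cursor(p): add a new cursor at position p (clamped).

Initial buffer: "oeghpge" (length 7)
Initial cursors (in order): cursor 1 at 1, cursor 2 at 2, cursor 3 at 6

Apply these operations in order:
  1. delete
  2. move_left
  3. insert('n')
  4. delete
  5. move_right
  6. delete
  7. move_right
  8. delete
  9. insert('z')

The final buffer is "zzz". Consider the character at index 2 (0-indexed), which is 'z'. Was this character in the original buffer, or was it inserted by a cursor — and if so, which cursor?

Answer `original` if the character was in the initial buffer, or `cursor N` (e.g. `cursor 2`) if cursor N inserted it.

Answer: cursor 3

Derivation:
After op 1 (delete): buffer="ghpe" (len 4), cursors c1@0 c2@0 c3@3, authorship ....
After op 2 (move_left): buffer="ghpe" (len 4), cursors c1@0 c2@0 c3@2, authorship ....
After op 3 (insert('n')): buffer="nnghnpe" (len 7), cursors c1@2 c2@2 c3@5, authorship 12..3..
After op 4 (delete): buffer="ghpe" (len 4), cursors c1@0 c2@0 c3@2, authorship ....
After op 5 (move_right): buffer="ghpe" (len 4), cursors c1@1 c2@1 c3@3, authorship ....
After op 6 (delete): buffer="he" (len 2), cursors c1@0 c2@0 c3@1, authorship ..
After op 7 (move_right): buffer="he" (len 2), cursors c1@1 c2@1 c3@2, authorship ..
After op 8 (delete): buffer="" (len 0), cursors c1@0 c2@0 c3@0, authorship 
After op 9 (insert('z')): buffer="zzz" (len 3), cursors c1@3 c2@3 c3@3, authorship 123
Authorship (.=original, N=cursor N): 1 2 3
Index 2: author = 3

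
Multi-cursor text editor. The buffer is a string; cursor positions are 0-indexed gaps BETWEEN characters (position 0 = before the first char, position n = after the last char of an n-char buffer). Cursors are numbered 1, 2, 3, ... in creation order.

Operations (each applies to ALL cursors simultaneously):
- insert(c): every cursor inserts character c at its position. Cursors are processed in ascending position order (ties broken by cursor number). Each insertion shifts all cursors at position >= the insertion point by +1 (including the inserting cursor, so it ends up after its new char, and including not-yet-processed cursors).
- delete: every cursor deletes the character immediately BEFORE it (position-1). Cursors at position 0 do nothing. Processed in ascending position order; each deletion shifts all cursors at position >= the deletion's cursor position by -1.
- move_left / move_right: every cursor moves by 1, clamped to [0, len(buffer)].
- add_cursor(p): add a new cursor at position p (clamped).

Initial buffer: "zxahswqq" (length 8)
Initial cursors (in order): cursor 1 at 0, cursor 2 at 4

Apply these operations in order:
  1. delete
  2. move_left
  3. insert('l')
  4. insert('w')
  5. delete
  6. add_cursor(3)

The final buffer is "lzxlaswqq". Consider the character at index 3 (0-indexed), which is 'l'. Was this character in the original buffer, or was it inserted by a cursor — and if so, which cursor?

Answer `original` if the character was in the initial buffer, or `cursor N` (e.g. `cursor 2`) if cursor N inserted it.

Answer: cursor 2

Derivation:
After op 1 (delete): buffer="zxaswqq" (len 7), cursors c1@0 c2@3, authorship .......
After op 2 (move_left): buffer="zxaswqq" (len 7), cursors c1@0 c2@2, authorship .......
After op 3 (insert('l')): buffer="lzxlaswqq" (len 9), cursors c1@1 c2@4, authorship 1..2.....
After op 4 (insert('w')): buffer="lwzxlwaswqq" (len 11), cursors c1@2 c2@6, authorship 11..22.....
After op 5 (delete): buffer="lzxlaswqq" (len 9), cursors c1@1 c2@4, authorship 1..2.....
After op 6 (add_cursor(3)): buffer="lzxlaswqq" (len 9), cursors c1@1 c3@3 c2@4, authorship 1..2.....
Authorship (.=original, N=cursor N): 1 . . 2 . . . . .
Index 3: author = 2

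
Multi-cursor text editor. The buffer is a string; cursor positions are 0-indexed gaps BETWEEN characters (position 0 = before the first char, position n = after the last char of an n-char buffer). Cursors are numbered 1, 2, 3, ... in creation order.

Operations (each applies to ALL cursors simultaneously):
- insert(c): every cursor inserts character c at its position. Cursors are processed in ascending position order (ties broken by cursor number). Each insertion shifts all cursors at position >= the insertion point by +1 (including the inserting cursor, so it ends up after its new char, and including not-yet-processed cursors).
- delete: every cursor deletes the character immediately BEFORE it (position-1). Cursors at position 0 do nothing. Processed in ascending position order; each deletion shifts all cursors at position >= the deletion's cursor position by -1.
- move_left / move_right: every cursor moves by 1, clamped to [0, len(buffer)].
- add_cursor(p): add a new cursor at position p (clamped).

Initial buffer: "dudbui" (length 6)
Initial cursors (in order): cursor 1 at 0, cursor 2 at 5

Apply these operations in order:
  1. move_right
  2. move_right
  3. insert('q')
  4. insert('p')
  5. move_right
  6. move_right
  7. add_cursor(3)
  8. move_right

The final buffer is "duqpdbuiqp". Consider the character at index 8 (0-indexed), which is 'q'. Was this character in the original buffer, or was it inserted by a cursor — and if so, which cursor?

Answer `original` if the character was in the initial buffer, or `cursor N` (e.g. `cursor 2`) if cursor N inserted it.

After op 1 (move_right): buffer="dudbui" (len 6), cursors c1@1 c2@6, authorship ......
After op 2 (move_right): buffer="dudbui" (len 6), cursors c1@2 c2@6, authorship ......
After op 3 (insert('q')): buffer="duqdbuiq" (len 8), cursors c1@3 c2@8, authorship ..1....2
After op 4 (insert('p')): buffer="duqpdbuiqp" (len 10), cursors c1@4 c2@10, authorship ..11....22
After op 5 (move_right): buffer="duqpdbuiqp" (len 10), cursors c1@5 c2@10, authorship ..11....22
After op 6 (move_right): buffer="duqpdbuiqp" (len 10), cursors c1@6 c2@10, authorship ..11....22
After op 7 (add_cursor(3)): buffer="duqpdbuiqp" (len 10), cursors c3@3 c1@6 c2@10, authorship ..11....22
After op 8 (move_right): buffer="duqpdbuiqp" (len 10), cursors c3@4 c1@7 c2@10, authorship ..11....22
Authorship (.=original, N=cursor N): . . 1 1 . . . . 2 2
Index 8: author = 2

Answer: cursor 2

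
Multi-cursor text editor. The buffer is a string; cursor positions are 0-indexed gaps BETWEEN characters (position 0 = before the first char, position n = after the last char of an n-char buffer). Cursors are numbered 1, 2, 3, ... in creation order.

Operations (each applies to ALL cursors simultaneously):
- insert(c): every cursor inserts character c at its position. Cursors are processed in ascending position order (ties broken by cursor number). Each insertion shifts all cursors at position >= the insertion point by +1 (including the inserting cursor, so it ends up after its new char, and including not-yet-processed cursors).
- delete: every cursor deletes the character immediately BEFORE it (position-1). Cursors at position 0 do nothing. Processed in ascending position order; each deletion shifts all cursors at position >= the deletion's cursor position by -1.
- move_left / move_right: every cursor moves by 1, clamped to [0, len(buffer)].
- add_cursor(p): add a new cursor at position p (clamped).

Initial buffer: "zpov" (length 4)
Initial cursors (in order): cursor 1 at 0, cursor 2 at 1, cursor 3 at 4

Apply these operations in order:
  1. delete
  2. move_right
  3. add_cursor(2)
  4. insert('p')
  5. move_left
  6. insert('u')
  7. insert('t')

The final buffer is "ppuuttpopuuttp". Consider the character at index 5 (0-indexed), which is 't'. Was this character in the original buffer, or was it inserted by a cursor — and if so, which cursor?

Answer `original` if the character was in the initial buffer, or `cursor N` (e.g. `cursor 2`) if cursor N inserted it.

After op 1 (delete): buffer="po" (len 2), cursors c1@0 c2@0 c3@2, authorship ..
After op 2 (move_right): buffer="po" (len 2), cursors c1@1 c2@1 c3@2, authorship ..
After op 3 (add_cursor(2)): buffer="po" (len 2), cursors c1@1 c2@1 c3@2 c4@2, authorship ..
After op 4 (insert('p')): buffer="pppopp" (len 6), cursors c1@3 c2@3 c3@6 c4@6, authorship .12.34
After op 5 (move_left): buffer="pppopp" (len 6), cursors c1@2 c2@2 c3@5 c4@5, authorship .12.34
After op 6 (insert('u')): buffer="ppuupopuup" (len 10), cursors c1@4 c2@4 c3@9 c4@9, authorship .1122.3344
After op 7 (insert('t')): buffer="ppuuttpopuuttp" (len 14), cursors c1@6 c2@6 c3@13 c4@13, authorship .112122.334344
Authorship (.=original, N=cursor N): . 1 1 2 1 2 2 . 3 3 4 3 4 4
Index 5: author = 2

Answer: cursor 2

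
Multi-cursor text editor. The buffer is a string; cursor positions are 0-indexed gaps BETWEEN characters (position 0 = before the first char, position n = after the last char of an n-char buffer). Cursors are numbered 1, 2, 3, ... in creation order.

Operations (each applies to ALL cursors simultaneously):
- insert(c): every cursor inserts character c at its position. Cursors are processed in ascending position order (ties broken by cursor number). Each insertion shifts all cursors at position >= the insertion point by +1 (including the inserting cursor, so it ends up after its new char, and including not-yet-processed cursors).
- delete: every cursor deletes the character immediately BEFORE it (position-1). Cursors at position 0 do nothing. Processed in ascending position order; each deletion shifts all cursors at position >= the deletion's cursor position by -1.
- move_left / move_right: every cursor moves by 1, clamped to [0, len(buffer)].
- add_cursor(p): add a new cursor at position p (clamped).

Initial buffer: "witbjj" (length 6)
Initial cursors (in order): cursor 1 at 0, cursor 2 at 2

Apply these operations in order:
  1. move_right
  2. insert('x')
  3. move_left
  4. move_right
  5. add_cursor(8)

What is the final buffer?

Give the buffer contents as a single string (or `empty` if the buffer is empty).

After op 1 (move_right): buffer="witbjj" (len 6), cursors c1@1 c2@3, authorship ......
After op 2 (insert('x')): buffer="wxitxbjj" (len 8), cursors c1@2 c2@5, authorship .1..2...
After op 3 (move_left): buffer="wxitxbjj" (len 8), cursors c1@1 c2@4, authorship .1..2...
After op 4 (move_right): buffer="wxitxbjj" (len 8), cursors c1@2 c2@5, authorship .1..2...
After op 5 (add_cursor(8)): buffer="wxitxbjj" (len 8), cursors c1@2 c2@5 c3@8, authorship .1..2...

Answer: wxitxbjj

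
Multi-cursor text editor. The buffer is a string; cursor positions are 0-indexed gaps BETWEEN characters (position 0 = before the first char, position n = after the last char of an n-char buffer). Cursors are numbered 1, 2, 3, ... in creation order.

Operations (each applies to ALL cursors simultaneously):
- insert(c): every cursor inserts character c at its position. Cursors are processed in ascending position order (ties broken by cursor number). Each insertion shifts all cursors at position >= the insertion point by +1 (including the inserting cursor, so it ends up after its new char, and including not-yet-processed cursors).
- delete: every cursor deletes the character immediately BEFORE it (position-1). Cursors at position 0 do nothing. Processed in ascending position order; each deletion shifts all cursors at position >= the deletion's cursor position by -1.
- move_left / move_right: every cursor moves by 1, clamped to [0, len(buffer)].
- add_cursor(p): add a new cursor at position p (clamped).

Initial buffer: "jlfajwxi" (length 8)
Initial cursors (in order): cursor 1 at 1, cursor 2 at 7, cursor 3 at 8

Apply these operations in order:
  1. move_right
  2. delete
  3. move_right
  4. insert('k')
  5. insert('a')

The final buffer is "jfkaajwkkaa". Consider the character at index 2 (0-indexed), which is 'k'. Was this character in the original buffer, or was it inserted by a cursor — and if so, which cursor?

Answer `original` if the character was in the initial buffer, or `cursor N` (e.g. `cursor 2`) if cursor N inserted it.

After op 1 (move_right): buffer="jlfajwxi" (len 8), cursors c1@2 c2@8 c3@8, authorship ........
After op 2 (delete): buffer="jfajw" (len 5), cursors c1@1 c2@5 c3@5, authorship .....
After op 3 (move_right): buffer="jfajw" (len 5), cursors c1@2 c2@5 c3@5, authorship .....
After op 4 (insert('k')): buffer="jfkajwkk" (len 8), cursors c1@3 c2@8 c3@8, authorship ..1...23
After op 5 (insert('a')): buffer="jfkaajwkkaa" (len 11), cursors c1@4 c2@11 c3@11, authorship ..11...2323
Authorship (.=original, N=cursor N): . . 1 1 . . . 2 3 2 3
Index 2: author = 1

Answer: cursor 1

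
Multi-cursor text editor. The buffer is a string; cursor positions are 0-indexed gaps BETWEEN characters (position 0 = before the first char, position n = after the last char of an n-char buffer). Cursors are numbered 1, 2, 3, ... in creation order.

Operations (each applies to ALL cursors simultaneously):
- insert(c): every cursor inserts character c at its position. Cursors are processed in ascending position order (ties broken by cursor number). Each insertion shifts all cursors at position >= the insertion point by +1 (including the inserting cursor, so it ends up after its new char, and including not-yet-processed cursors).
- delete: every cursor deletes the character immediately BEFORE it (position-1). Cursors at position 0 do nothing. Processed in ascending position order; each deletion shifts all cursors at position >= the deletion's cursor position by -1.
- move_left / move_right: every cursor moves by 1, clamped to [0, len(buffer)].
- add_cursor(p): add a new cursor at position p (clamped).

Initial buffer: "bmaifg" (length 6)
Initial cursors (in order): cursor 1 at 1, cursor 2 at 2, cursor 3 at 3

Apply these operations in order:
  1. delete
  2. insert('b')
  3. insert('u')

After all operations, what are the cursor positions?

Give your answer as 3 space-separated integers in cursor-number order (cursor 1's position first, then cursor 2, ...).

Answer: 6 6 6

Derivation:
After op 1 (delete): buffer="ifg" (len 3), cursors c1@0 c2@0 c3@0, authorship ...
After op 2 (insert('b')): buffer="bbbifg" (len 6), cursors c1@3 c2@3 c3@3, authorship 123...
After op 3 (insert('u')): buffer="bbbuuuifg" (len 9), cursors c1@6 c2@6 c3@6, authorship 123123...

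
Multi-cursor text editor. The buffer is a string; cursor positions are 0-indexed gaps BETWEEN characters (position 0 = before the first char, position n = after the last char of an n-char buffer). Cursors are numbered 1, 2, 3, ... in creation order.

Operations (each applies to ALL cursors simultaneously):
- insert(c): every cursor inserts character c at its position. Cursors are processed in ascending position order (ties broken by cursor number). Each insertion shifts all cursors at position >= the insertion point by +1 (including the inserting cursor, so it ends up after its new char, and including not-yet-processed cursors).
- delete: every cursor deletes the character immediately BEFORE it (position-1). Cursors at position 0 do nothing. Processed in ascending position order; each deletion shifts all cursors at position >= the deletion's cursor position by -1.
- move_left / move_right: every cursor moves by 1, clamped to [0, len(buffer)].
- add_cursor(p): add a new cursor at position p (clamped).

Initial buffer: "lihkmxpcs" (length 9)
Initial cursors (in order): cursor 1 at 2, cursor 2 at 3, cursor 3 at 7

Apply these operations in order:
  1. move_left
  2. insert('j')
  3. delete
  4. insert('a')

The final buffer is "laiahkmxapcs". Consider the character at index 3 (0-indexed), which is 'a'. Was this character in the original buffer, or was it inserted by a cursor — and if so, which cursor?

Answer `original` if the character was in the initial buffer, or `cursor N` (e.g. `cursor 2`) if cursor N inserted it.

After op 1 (move_left): buffer="lihkmxpcs" (len 9), cursors c1@1 c2@2 c3@6, authorship .........
After op 2 (insert('j')): buffer="ljijhkmxjpcs" (len 12), cursors c1@2 c2@4 c3@9, authorship .1.2....3...
After op 3 (delete): buffer="lihkmxpcs" (len 9), cursors c1@1 c2@2 c3@6, authorship .........
After op 4 (insert('a')): buffer="laiahkmxapcs" (len 12), cursors c1@2 c2@4 c3@9, authorship .1.2....3...
Authorship (.=original, N=cursor N): . 1 . 2 . . . . 3 . . .
Index 3: author = 2

Answer: cursor 2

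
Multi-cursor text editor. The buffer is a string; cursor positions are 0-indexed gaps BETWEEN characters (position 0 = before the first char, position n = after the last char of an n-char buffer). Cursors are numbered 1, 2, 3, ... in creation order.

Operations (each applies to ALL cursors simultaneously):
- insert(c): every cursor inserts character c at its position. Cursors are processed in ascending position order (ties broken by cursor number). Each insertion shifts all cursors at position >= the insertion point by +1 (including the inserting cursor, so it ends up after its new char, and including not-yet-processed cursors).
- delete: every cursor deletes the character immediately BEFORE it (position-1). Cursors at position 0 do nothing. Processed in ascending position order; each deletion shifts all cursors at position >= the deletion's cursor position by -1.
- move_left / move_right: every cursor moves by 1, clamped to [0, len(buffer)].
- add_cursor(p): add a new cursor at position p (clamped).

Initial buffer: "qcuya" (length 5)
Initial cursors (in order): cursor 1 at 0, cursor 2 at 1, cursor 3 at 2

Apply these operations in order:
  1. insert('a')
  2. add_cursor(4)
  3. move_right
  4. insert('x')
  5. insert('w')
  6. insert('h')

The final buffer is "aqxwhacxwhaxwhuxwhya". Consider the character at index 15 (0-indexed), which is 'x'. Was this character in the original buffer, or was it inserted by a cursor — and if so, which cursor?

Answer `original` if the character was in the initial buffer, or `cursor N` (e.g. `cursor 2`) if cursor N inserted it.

Answer: cursor 3

Derivation:
After op 1 (insert('a')): buffer="aqacauya" (len 8), cursors c1@1 c2@3 c3@5, authorship 1.2.3...
After op 2 (add_cursor(4)): buffer="aqacauya" (len 8), cursors c1@1 c2@3 c4@4 c3@5, authorship 1.2.3...
After op 3 (move_right): buffer="aqacauya" (len 8), cursors c1@2 c2@4 c4@5 c3@6, authorship 1.2.3...
After op 4 (insert('x')): buffer="aqxacxaxuxya" (len 12), cursors c1@3 c2@6 c4@8 c3@10, authorship 1.12.234.3..
After op 5 (insert('w')): buffer="aqxwacxwaxwuxwya" (len 16), cursors c1@4 c2@8 c4@11 c3@14, authorship 1.112.22344.33..
After op 6 (insert('h')): buffer="aqxwhacxwhaxwhuxwhya" (len 20), cursors c1@5 c2@10 c4@14 c3@18, authorship 1.1112.2223444.333..
Authorship (.=original, N=cursor N): 1 . 1 1 1 2 . 2 2 2 3 4 4 4 . 3 3 3 . .
Index 15: author = 3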